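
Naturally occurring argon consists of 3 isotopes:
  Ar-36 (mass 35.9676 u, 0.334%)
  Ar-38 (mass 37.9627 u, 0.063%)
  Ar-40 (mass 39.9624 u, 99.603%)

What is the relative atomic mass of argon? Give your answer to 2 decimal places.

39.95 u

The abundance-weighted mean is 0.00334 × 35.9676 + 0.00063 × 37.9627 + 0.99603 × 39.9624
= 0.12013 + 0.02392 + 39.80375 = 39.94780 u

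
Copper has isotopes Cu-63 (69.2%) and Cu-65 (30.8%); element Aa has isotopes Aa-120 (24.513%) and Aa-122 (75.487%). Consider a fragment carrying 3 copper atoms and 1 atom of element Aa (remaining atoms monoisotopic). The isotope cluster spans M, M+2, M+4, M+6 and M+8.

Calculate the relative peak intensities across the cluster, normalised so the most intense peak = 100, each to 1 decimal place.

Copper pattern (n=3): 0.33137389 : 0.44247034 : 0.19693766 : 0.02921811
Element Aa pattern (n=1): 0.24513 : 0.75487
Convolve the two distributions (both contribute in 2-u steps):
  M: 0.33137389×0.24513 = 0.081230
  M+2: 0.33137389×0.75487 + 0.44247034×0.24513 = 0.358607
  M+4: 0.44247034×0.75487 + 0.19693766×0.24513 = 0.382283
  M+6: 0.19693766×0.75487 + 0.02921811×0.24513 = 0.155825
  M+8: 0.02921811×0.75487 = 0.022056
Scale to base peak (0.382283) = 100: 21.2 : 93.8 : 100.0 : 40.8 : 5.8

21.2 : 93.8 : 100.0 : 40.8 : 5.8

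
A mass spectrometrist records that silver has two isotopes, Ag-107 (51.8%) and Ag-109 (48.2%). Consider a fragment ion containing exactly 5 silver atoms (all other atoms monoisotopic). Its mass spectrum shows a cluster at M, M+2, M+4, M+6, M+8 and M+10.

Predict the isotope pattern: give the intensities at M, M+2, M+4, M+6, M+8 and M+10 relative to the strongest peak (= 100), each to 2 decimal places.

11.55 : 53.73 : 100.00 : 93.05 : 43.29 : 8.06

Each Ag atom is independently Ag-107 (p = 0.518) or Ag-109 (q = 0.482); the cluster is the binomial expansion (p + q)^5.
P(M) = 0.518^5 = 0.037295
P(M+2) = 5 × 0.518^4 × 0.482^1 = 0.173515
P(M+4) = 10 × 0.518^3 × 0.482^2 = 0.322911
P(M+6) = 10 × 0.518^2 × 0.482^3 = 0.300470
P(M+8) = 5 × 0.518^1 × 0.482^4 = 0.139794
P(M+10) = 0.482^5 = 0.026016
The M+4 peak is largest (0.322911); scaling to 100 gives 11.55 : 53.73 : 100.00 : 93.05 : 43.29 : 8.06.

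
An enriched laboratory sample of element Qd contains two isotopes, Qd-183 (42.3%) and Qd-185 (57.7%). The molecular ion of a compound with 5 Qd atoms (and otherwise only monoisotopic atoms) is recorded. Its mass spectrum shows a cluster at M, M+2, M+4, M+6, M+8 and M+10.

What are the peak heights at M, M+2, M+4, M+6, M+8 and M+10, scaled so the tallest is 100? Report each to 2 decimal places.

Expanding (0.423 + 0.577)^5:
P(M) = 0.423^5 = 0.013543
P(M+2) = 5 × 0.423^4 × 0.577^1 = 0.092365
P(M+4) = 10 × 0.423^3 × 0.577^2 = 0.251984
P(M+6) = 10 × 0.423^2 × 0.577^3 = 0.343723
P(M+8) = 5 × 0.423^1 × 0.577^4 = 0.234430
P(M+10) = 0.577^5 = 0.063956
The M+6 peak is largest (0.343723); scaling to 100 gives 3.94 : 26.87 : 73.31 : 100.00 : 68.20 : 18.61.

3.94 : 26.87 : 73.31 : 100.00 : 68.20 : 18.61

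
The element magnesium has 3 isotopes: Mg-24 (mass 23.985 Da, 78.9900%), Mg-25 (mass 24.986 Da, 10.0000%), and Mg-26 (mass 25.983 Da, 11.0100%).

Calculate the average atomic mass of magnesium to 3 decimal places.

24.305 Da

The abundance-weighted mean is 0.789900 × 23.985 + 0.100000 × 24.986 + 0.110100 × 25.983
= 18.9458 + 2.4986 + 2.8607 = 24.3051 Da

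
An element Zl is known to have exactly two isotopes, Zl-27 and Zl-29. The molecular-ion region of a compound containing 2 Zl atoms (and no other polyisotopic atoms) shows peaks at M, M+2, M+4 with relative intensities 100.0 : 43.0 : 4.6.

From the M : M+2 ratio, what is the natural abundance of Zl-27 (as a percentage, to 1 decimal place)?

Let p = fractional abundance of Zl-27. I(M+2)/I(M) = [C(2,1)·p^1·(1−p)] / p^2 = 2·(1−p)/p = 43.0/100.0 = 0.4300
(1−p)/p = 0.4300/2 = 0.2150  ⇒  p = 1/(1 + 0.2150) = 0.8230
Zl-27: 82.3%, Zl-29: 17.7%.

82.3%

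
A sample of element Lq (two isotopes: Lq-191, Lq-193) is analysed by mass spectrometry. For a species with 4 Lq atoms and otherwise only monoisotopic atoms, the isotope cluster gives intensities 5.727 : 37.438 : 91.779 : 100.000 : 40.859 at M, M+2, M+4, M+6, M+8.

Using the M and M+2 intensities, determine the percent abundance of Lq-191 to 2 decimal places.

Write p for the Lq-191 fraction. I(M+2)/I(M) = [C(4,1)·p^3·(1−p)] / p^4 = 4·(1−p)/p = 37.438/5.727 = 6.5371
(1−p)/p = 6.5371/4 = 1.6343  ⇒  p = 1/(1 + 1.6343) = 0.3796
Lq-191: 37.96%, Lq-193: 62.04%.

37.96%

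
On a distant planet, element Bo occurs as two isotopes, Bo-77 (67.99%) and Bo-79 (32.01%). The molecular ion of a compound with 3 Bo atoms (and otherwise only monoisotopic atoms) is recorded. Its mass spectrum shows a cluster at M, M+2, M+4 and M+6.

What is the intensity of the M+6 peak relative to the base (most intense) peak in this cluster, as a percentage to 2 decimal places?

Term probabilities: M 0.3143, M+2 0.4439, M+4 0.2090, M+6 0.0328. Base peak = M+2.
P(M+2) = C(3,1) × 0.6799^2 × 0.3201^1 = 3 × 0.46226401 × 0.3201 = 0.443912 (base)
P(M+6) = C(3,3) × 0.6799^0 × 0.3201^3 = 1 × 1.0000 × 0.03279873 = 0.032799
Relative intensity = 0.032799 / 0.443912 × 100 = 7.39

7.39%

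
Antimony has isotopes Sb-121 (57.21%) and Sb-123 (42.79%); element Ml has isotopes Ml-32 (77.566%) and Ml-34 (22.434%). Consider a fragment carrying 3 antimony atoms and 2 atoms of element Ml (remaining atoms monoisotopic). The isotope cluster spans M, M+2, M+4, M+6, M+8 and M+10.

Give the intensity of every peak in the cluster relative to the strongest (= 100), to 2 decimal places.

Antimony pattern (n=3): 0.18724742 : 0.42015297 : 0.3142518 : 0.07834781
Element Ml pattern (n=2): 0.60164844 : 0.34802313 : 0.05032844
Convolve the two distributions (both contribute in 2-u steps):
  M: 0.18724742×0.60164844 = 0.112657
  M+2: 0.18724742×0.34802313 + 0.42015297×0.60164844 = 0.317951
  M+4: 0.18724742×0.05032844 + 0.42015297×0.34802313 + 0.3142518×0.60164844 = 0.344716
  M+6: 0.42015297×0.05032844 + 0.3142518×0.34802313 + 0.07834781×0.60164844 = 0.177650
  M+8: 0.3142518×0.05032844 + 0.07834781×0.34802313 = 0.043083
  M+10: 0.07834781×0.05032844 = 0.003943
Scale to base peak (0.344716) = 100: 32.68 : 92.24 : 100.00 : 51.54 : 12.50 : 1.14

32.68 : 92.24 : 100.00 : 51.54 : 12.50 : 1.14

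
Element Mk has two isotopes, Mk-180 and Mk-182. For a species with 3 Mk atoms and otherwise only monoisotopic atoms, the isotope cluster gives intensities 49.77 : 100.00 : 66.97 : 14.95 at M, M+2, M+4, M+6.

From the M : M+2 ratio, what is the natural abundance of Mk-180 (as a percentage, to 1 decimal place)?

Let p = fractional abundance of Mk-180. I(M+2)/I(M) = [C(3,1)·p^2·(1−p)] / p^3 = 3·(1−p)/p = 100.00/49.77 = 2.0092
(1−p)/p = 2.0092/3 = 0.6697  ⇒  p = 1/(1 + 0.6697) = 0.5989
Mk-180: 59.9%, Mk-182: 40.1%.

59.9%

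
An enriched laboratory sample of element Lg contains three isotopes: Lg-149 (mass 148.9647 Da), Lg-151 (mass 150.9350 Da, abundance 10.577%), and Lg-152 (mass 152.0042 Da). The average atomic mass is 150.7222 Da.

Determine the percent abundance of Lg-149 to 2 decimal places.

38.46%

Let x and y be the fractions of Lg-149 and Lg-152. Then x + y = 1 − 0.10577 = 0.89423 and 148.9647x + 152.0042y = 150.7222 − 0.10577×150.9350 = 134.75780505.
Substituting: 148.9647x + 152.0042(0.89423 − x) = 134.75780505
(148.9647 − 152.0042)x = -1.168910716  ⇒  x = 0.38457, y = 0.50966
Lg-149: 38.46%, Lg-152: 50.97%.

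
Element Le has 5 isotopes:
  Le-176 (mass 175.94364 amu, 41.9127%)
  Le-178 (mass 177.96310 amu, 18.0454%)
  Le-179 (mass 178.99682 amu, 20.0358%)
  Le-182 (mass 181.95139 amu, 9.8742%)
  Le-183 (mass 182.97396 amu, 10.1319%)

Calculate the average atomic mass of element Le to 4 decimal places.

Ar = Σ fᵢ·mᵢ = 0.419127 × 175.94364 + 0.180454 × 177.96310 + 0.200358 × 178.99682 + 0.098742 × 181.95139 + 0.101319 × 182.97396
= 73.742730 + 32.114153 + 35.863445 + 17.966244 + 18.538739 = 178.225311 amu

178.2253 amu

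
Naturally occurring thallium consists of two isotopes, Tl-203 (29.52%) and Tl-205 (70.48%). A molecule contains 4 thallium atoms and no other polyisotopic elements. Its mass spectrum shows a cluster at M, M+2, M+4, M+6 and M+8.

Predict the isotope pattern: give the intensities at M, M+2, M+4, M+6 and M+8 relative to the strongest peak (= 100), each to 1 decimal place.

The 4 Tl atoms are independent, so intensities follow the terms of (0.2952 + 0.7048)^4.
P(M) = 0.2952^4 = 0.007594
P(M+2) = 4 × 0.2952^3 × 0.7048^1 = 0.072523
P(M+4) = 6 × 0.2952^2 × 0.7048^2 = 0.259726
P(M+6) = 4 × 0.2952^1 × 0.7048^3 = 0.413403
P(M+8) = 0.7048^4 = 0.246754
The M+6 peak is largest (0.413403); scaling to 100 gives 1.8 : 17.5 : 62.8 : 100.0 : 59.7.

1.8 : 17.5 : 62.8 : 100.0 : 59.7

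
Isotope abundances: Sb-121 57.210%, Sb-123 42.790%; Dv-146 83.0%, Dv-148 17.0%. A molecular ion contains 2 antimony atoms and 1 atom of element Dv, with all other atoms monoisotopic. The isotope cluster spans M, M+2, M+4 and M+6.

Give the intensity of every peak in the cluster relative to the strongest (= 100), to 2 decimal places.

58.80 : 100.00 : 50.91 : 6.74

Antimony pattern (n=2): 0.32729841 : 0.48960318 : 0.18309841
Element Dv pattern (n=1): 0.8300 : 0.1700
Convolve the two distributions (both contribute in 2-u steps):
  M: 0.32729841×0.8300 = 0.271658
  M+2: 0.32729841×0.1700 + 0.48960318×0.8300 = 0.462011
  M+4: 0.48960318×0.1700 + 0.18309841×0.8300 = 0.235204
  M+6: 0.18309841×0.1700 = 0.031127
Scale to base peak (0.462011) = 100: 58.80 : 100.00 : 50.91 : 6.74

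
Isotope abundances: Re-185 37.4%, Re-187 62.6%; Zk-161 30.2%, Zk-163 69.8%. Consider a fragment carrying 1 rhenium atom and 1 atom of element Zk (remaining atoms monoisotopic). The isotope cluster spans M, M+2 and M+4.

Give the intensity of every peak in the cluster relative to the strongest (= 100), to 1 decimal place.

Rhenium pattern (n=1): 0.3740 : 0.6260
Element Zk pattern (n=1): 0.3020 : 0.6980
Convolve the two distributions (both contribute in 2-u steps):
  M: 0.3740×0.3020 = 0.112948
  M+2: 0.3740×0.6980 + 0.6260×0.3020 = 0.450104
  M+4: 0.6260×0.6980 = 0.436948
Scale to base peak (0.450104) = 100: 25.1 : 100.0 : 97.1

25.1 : 100.0 : 97.1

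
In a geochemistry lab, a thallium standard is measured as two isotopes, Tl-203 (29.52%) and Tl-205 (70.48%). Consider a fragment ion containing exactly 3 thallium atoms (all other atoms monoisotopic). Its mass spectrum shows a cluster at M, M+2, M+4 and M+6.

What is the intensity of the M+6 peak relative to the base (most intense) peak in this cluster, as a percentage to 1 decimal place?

(0.2952 + 0.7048)^3 gives M 0.0257, M+2 0.1843, M+4 0.4399, M+6 0.3501; the largest is M+4.
P(M+4) = C(3,2) × 0.2952^1 × 0.7048^2 = 3 × 0.2952 × 0.49674304 = 0.439916 (base)
P(M+6) = C(3,3) × 0.2952^0 × 0.7048^3 = 1 × 1.0000 × 0.35010449 = 0.350104
Relative intensity = 0.350104 / 0.439916 × 100 = 79.6

79.6%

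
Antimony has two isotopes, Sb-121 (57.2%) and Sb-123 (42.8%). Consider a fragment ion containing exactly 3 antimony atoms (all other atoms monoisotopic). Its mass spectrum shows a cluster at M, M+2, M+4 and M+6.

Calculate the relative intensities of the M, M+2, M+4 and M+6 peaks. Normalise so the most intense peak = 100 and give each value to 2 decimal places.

Expanding (0.572 + 0.428)^3:
P(M) = 0.572^3 = 0.187149
P(M+2) = 3 × 0.572^2 × 0.428^1 = 0.420104
P(M+4) = 3 × 0.572^1 × 0.428^2 = 0.314344
P(M+6) = 0.428^3 = 0.078403
The M+2 peak is largest (0.420104); scaling to 100 gives 44.55 : 100.00 : 74.83 : 18.66.

44.55 : 100.00 : 74.83 : 18.66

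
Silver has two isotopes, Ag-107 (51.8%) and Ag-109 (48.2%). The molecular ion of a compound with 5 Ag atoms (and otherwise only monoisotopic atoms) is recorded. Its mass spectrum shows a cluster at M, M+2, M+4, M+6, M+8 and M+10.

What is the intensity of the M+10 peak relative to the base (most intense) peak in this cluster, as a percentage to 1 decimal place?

Term probabilities: M 0.0373, M+2 0.1735, M+4 0.3229, M+6 0.3005, M+8 0.1398, M+10 0.0260. Base peak = M+4.
P(M+4) = C(5,2) × 0.518^3 × 0.482^2 = 10 × 0.13899183 × 0.232324 = 0.322911 (base)
P(M+10) = C(5,5) × 0.518^0 × 0.482^5 = 1 × 1.0000 × 0.02601568 = 0.026016
Relative intensity = 0.026016 / 0.322911 × 100 = 8.1

8.1%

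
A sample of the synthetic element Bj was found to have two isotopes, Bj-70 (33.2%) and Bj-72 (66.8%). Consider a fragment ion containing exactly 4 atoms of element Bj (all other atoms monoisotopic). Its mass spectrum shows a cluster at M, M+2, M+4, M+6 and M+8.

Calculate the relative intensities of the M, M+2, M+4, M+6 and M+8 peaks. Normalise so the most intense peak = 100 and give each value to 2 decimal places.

3.07 : 24.70 : 74.55 : 100.00 : 50.30

Each Bj atom is independently Bj-70 (p = 0.332) or Bj-72 (q = 0.668); the cluster is the binomial expansion (p + q)^4.
P(M) = 0.332^4 = 0.012149
P(M+2) = 4 × 0.332^3 × 0.668^1 = 0.097780
P(M+4) = 6 × 0.332^2 × 0.668^2 = 0.295108
P(M+6) = 4 × 0.332^1 × 0.668^3 = 0.395847
P(M+8) = 0.668^4 = 0.199116
The M+6 peak is largest (0.395847); scaling to 100 gives 3.07 : 24.70 : 74.55 : 100.00 : 50.30.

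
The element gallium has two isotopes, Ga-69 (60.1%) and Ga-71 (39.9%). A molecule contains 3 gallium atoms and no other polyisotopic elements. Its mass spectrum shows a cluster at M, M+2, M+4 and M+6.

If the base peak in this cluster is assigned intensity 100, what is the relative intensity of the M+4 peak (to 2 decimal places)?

Term probabilities: M 0.2171, M+2 0.4324, M+4 0.2870, M+6 0.0635. Base peak = M+2.
P(M+2) = C(3,1) × 0.601^2 × 0.399^1 = 3 × 0.361201 × 0.3990 = 0.432358 (base)
P(M+4) = C(3,2) × 0.601^1 × 0.399^2 = 3 × 0.6010 × 0.159201 = 0.287039
Relative intensity = 0.287039 / 0.432358 × 100 = 66.39

66.39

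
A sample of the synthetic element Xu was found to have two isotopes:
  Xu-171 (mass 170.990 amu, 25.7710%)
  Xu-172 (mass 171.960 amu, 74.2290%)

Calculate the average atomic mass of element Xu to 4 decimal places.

Ar = Σ fᵢ·mᵢ = 0.257710 × 170.990 + 0.742290 × 171.960
= 44.06583 + 127.64419 = 171.71002 amu

171.7100 amu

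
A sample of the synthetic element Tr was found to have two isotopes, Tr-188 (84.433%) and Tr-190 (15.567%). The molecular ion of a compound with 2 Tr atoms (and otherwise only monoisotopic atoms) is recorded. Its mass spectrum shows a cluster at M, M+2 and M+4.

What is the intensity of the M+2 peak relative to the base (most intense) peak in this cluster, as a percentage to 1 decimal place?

36.9%

Binomial terms of (0.84433 + 0.15567)^2: M 0.7129, M+2 0.2629, M+4 0.0242 → M is the base peak.
P(M) = C(2,0) × 0.84433^2 × 0.15567^0 = 1 × 0.71289315 × 1.0000 = 0.712893 (base)
P(M+2) = C(2,1) × 0.84433^1 × 0.15567^1 = 2 × 0.84433 × 0.15567 = 0.262874
Relative intensity = 0.262874 / 0.712893 × 100 = 36.9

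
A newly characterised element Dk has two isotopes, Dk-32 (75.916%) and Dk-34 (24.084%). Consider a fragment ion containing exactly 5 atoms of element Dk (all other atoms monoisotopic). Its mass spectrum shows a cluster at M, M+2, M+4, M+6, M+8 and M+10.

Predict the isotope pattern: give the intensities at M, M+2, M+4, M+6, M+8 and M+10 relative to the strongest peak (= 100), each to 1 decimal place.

Expanding (0.75916 + 0.24084)^5:
P(M) = 0.75916^5 = 0.252154
P(M+2) = 5 × 0.75916^4 × 0.24084^1 = 0.399974
P(M+4) = 10 × 0.75916^3 × 0.24084^2 = 0.253780
P(M+6) = 10 × 0.75916^2 × 0.24084^3 = 0.080510
P(M+8) = 5 × 0.75916^1 × 0.24084^4 = 0.012771
P(M+10) = 0.24084^5 = 0.000810
The M+2 peak is largest (0.399974); scaling to 100 gives 63.0 : 100.0 : 63.4 : 20.1 : 3.2 : 0.2.

63.0 : 100.0 : 63.4 : 20.1 : 3.2 : 0.2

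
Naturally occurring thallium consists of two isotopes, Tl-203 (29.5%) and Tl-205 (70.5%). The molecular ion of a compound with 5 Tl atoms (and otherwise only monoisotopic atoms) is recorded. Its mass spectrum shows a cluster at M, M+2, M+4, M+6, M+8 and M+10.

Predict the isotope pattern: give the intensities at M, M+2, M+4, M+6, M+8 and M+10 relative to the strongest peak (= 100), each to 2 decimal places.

Each Tl atom is independently Tl-203 (p = 0.295) or Tl-205 (q = 0.705); the cluster is the binomial expansion (p + q)^5.
P(M) = 0.295^5 = 0.002234
P(M+2) = 5 × 0.295^4 × 0.705^1 = 0.026696
P(M+4) = 10 × 0.295^3 × 0.705^2 = 0.127598
P(M+6) = 10 × 0.295^2 × 0.705^3 = 0.304938
P(M+8) = 5 × 0.295^1 × 0.705^4 = 0.364375
P(M+10) = 0.705^5 = 0.174159
The M+8 peak is largest (0.364375); scaling to 100 gives 0.61 : 7.33 : 35.02 : 83.69 : 100.00 : 47.80.

0.61 : 7.33 : 35.02 : 83.69 : 100.00 : 47.80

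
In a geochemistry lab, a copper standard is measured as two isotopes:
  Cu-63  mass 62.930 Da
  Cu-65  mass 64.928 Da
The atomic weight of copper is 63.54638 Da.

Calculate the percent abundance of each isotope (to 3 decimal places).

Cu-63: 69.150%, Cu-65: 30.850%

Let x be the fractional abundance of Cu-63; then Cu-65 has abundance 1 − x.
62.930·x + 64.928·(1 − x) = 63.54638
(62.930 − 64.928)·x = 63.54638 − 64.928
x = -1.38162 / -1.998 = 0.69150 → 69.150% Cu-63, 30.850% Cu-65.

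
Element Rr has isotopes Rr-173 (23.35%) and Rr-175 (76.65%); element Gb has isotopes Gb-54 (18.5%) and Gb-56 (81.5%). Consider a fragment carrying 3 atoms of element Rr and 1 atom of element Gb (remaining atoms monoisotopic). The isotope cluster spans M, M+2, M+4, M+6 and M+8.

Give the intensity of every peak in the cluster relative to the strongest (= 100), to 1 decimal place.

Element Rr pattern (n=3): 0.01273095 : 0.12537391 : 0.41155934 : 0.4503358
Element Gb pattern (n=1): 0.1850 : 0.8150
Convolve the two distributions (both contribute in 2-u steps):
  M: 0.01273095×0.1850 = 0.002355
  M+2: 0.01273095×0.8150 + 0.12537391×0.1850 = 0.033570
  M+4: 0.12537391×0.8150 + 0.41155934×0.1850 = 0.178318
  M+6: 0.41155934×0.8150 + 0.4503358×0.1850 = 0.418733
  M+8: 0.4503358×0.8150 = 0.367024
Scale to base peak (0.418733) = 100: 0.6 : 8.0 : 42.6 : 100.0 : 87.7

0.6 : 8.0 : 42.6 : 100.0 : 87.7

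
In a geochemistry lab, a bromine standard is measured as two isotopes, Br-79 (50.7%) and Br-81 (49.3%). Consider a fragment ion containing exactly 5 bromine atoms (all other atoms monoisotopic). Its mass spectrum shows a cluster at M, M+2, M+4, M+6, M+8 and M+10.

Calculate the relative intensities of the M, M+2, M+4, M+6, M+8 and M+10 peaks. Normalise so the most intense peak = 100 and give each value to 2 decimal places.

10.58 : 51.42 : 100.00 : 97.24 : 47.28 : 9.19

Each Br atom is independently Br-79 (p = 0.507) or Br-81 (q = 0.493); the cluster is the binomial expansion (p + q)^5.
P(M) = 0.507^5 = 0.033500
P(M+2) = 5 × 0.507^4 × 0.493^1 = 0.162873
P(M+4) = 10 × 0.507^3 × 0.493^2 = 0.316751
P(M+6) = 10 × 0.507^2 × 0.493^3 = 0.308004
P(M+8) = 5 × 0.507^1 × 0.493^4 = 0.149750
P(M+10) = 0.493^5 = 0.029123
The M+4 peak is largest (0.316751); scaling to 100 gives 10.58 : 51.42 : 100.00 : 97.24 : 47.28 : 9.19.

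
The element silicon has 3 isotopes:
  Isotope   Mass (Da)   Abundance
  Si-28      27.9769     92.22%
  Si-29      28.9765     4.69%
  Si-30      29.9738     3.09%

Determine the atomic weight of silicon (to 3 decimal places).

Ar = Σ fᵢ·mᵢ = 0.9222 × 27.9769 + 0.0469 × 28.9765 + 0.0309 × 29.9738
= 25.80030 + 1.35900 + 0.92619 = 28.08549 Da

28.085 Da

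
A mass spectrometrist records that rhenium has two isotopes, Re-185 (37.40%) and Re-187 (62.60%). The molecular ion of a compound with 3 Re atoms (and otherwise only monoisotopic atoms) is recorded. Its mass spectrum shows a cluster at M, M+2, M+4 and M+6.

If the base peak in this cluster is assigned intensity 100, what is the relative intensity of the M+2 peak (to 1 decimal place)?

Binomial terms of (0.3740 + 0.6260)^3: M 0.0523, M+2 0.2627, M+4 0.4397, M+6 0.2453 → M+4 is the base peak.
P(M+4) = C(3,2) × 0.3740^1 × 0.6260^2 = 3 × 0.3740 × 0.391876 = 0.439685 (base)
P(M+2) = C(3,1) × 0.3740^2 × 0.6260^1 = 3 × 0.139876 × 0.6260 = 0.262687
Relative intensity = 0.262687 / 0.439685 × 100 = 59.7

59.7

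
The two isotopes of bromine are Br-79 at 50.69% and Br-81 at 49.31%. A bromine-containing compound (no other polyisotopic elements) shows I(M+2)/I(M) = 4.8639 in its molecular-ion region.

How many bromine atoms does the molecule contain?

For n independent Br atoms, I(M+2)/I(M) = n · (abundance Br-81) / (abundance Br-79) = n · 0.4931/0.5069.
n = 4.8639 × 0.5069/0.4931 = 5.00 ≈ 5

5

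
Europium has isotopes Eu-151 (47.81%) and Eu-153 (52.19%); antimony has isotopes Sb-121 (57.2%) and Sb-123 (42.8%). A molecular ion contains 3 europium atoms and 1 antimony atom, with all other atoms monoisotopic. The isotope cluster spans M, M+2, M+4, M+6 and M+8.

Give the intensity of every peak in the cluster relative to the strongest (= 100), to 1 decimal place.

Europium pattern (n=3): 0.10928391 : 0.3578871 : 0.39067407 : 0.14215492
Antimony pattern (n=1): 0.5720 : 0.4280
Convolve the two distributions (both contribute in 2-u steps):
  M: 0.10928391×0.5720 = 0.062510
  M+2: 0.10928391×0.4280 + 0.3578871×0.5720 = 0.251485
  M+4: 0.3578871×0.4280 + 0.39067407×0.5720 = 0.376641
  M+6: 0.39067407×0.4280 + 0.14215492×0.5720 = 0.248521
  M+8: 0.14215492×0.4280 = 0.060842
Scale to base peak (0.376641) = 100: 16.6 : 66.8 : 100.0 : 66.0 : 16.2

16.6 : 66.8 : 100.0 : 66.0 : 16.2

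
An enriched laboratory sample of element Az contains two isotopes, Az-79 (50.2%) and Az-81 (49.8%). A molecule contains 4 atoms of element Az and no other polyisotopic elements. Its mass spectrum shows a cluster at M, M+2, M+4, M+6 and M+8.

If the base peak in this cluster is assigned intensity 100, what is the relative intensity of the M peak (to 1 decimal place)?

16.9

(0.502 + 0.498)^4 gives M 0.0635, M+2 0.2520, M+4 0.3750, M+6 0.2480, M+8 0.0615; the largest is M+4.
P(M+4) = C(4,2) × 0.502^2 × 0.498^2 = 6 × 0.252004 × 0.248004 = 0.374988 (base)
P(M) = C(4,0) × 0.502^4 × 0.498^0 = 1 × 0.06350602 × 1.0000 = 0.063506
Relative intensity = 0.063506 / 0.374988 × 100 = 16.9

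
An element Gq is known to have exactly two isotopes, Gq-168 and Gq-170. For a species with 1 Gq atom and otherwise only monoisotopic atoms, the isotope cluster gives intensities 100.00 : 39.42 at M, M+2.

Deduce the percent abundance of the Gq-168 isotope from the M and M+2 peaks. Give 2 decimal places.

If p is the fraction of Gq that is Gq-168, then I(M+2)/I(M) = [C(1,1)·p^0·(1−p)] / p^1 = 1·(1−p)/p = 39.42/100.00 = 0.3942
(1−p)/p = 0.3942/1 = 0.3942  ⇒  p = 1/(1 + 0.3942) = 0.7173
Gq-168: 71.73%, Gq-170: 28.27%.

71.73%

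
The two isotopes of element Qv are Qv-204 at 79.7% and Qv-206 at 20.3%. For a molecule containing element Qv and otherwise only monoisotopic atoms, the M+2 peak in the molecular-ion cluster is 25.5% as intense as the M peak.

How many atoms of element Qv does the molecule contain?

The M+2/M ratio from n Qv atoms is n · q/p = n · 0.203/0.797.
n = 0.255 × 0.797/0.203 = 1.00 ≈ 1

1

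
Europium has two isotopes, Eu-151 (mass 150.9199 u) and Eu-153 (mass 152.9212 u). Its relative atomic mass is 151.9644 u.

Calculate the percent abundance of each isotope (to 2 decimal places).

Eu-151: 47.81%, Eu-153: 52.19%

With x = fraction of Eu-151 (so Eu-153 is 1 − x):
150.9199·x + 152.9212·(1 − x) = 151.9644
(150.9199 − 152.9212)·x = 151.9644 − 152.9212
x = -0.9568 / -2.0013 = 0.47809 → 47.81% Eu-151, 52.19% Eu-153.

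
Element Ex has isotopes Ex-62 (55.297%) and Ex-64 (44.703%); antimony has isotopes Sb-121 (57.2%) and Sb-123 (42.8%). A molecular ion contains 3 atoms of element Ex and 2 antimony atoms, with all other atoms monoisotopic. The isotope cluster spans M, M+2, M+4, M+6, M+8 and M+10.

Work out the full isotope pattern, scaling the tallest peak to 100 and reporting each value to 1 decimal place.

16.3 : 63.8 : 100.0 : 78.4 : 30.7 : 4.8

Element Ex pattern (n=3): 0.16908486 : 0.4100729 : 0.33150964 : 0.08933261
Antimony pattern (n=2): 0.327184 : 0.489632 : 0.183184
Convolve the two distributions (both contribute in 2-u steps):
  M: 0.16908486×0.327184 = 0.055322
  M+2: 0.16908486×0.489632 + 0.4100729×0.327184 = 0.216959
  M+4: 0.16908486×0.183184 + 0.4100729×0.489632 + 0.33150964×0.327184 = 0.340223
  M+6: 0.4100729×0.183184 + 0.33150964×0.489632 + 0.08933261×0.327184 = 0.266665
  M+8: 0.33150964×0.183184 + 0.08933261×0.489632 = 0.104467
  M+10: 0.08933261×0.183184 = 0.016364
Scale to base peak (0.340223) = 100: 16.3 : 63.8 : 100.0 : 78.4 : 30.7 : 4.8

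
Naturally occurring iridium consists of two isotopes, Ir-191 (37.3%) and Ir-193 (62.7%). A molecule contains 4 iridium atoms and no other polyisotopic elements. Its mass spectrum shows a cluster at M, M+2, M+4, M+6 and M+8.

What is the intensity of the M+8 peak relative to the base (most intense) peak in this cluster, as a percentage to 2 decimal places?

Binomial terms of (0.373 + 0.627)^4: M 0.0194, M+2 0.1302, M+4 0.3282, M+6 0.3678, M+8 0.1546 → M+6 is the base peak.
P(M+6) = C(4,3) × 0.373^1 × 0.627^3 = 4 × 0.3730 × 0.24649188 = 0.367766 (base)
P(M+8) = C(4,4) × 0.373^0 × 0.627^4 = 1 × 1.0000 × 0.15455041 = 0.154550
Relative intensity = 0.154550 / 0.367766 × 100 = 42.02

42.02%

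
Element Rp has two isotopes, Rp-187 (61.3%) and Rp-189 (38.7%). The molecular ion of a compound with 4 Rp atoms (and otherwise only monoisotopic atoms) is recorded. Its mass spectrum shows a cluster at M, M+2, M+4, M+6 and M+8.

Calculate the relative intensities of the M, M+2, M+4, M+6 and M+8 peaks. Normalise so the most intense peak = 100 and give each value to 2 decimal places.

The 4 Rp atoms are independent, so intensities follow the terms of (0.613 + 0.387)^4.
P(M) = 0.613^4 = 0.141202
P(M+2) = 4 × 0.613^3 × 0.387^1 = 0.356576
P(M+4) = 6 × 0.613^2 × 0.387^2 = 0.337671
P(M+6) = 4 × 0.613^1 × 0.387^3 = 0.142119
P(M+8) = 0.387^4 = 0.022431
The M+2 peak is largest (0.356576); scaling to 100 gives 39.60 : 100.00 : 94.70 : 39.86 : 6.29.

39.60 : 100.00 : 94.70 : 39.86 : 6.29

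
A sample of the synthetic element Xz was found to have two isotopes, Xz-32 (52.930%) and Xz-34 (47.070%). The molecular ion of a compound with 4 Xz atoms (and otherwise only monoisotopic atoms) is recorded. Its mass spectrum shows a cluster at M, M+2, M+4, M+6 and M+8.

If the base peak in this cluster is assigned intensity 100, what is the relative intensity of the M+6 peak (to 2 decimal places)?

(0.52930 + 0.47070)^4 gives M 0.0785, M+2 0.2792, M+4 0.3724, M+6 0.2208, M+8 0.0491; the largest is M+4.
P(M+4) = C(4,2) × 0.52930^2 × 0.47070^2 = 6 × 0.28015849 × 0.22155849 = 0.372429 (base)
P(M+6) = C(4,3) × 0.52930^1 × 0.47070^3 = 4 × 0.5293 × 0.10428758 = 0.220798
Relative intensity = 0.220798 / 0.372429 × 100 = 59.29

59.29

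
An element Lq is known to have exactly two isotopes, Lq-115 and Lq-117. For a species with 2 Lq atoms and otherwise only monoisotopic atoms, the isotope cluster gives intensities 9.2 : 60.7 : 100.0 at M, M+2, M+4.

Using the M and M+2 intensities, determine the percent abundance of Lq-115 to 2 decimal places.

Write p for the Lq-115 fraction. I(M+2)/I(M) = [C(2,1)·p^1·(1−p)] / p^2 = 2·(1−p)/p = 60.7/9.2 = 6.5978
(1−p)/p = 6.5978/2 = 3.2989  ⇒  p = 1/(1 + 3.2989) = 0.2326
Lq-115: 23.26%, Lq-117: 76.74%.

23.26%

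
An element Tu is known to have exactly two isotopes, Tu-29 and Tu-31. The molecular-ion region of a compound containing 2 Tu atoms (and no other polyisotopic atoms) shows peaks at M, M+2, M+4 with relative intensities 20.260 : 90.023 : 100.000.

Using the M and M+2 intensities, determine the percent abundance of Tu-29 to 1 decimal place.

31.0%

Write p for the Tu-29 fraction. I(M+2)/I(M) = [C(2,1)·p^1·(1−p)] / p^2 = 2·(1−p)/p = 90.023/20.260 = 4.4434
(1−p)/p = 4.4434/2 = 2.2217  ⇒  p = 1/(1 + 2.2217) = 0.3104
Tu-29: 31.0%, Tu-31: 69.0%.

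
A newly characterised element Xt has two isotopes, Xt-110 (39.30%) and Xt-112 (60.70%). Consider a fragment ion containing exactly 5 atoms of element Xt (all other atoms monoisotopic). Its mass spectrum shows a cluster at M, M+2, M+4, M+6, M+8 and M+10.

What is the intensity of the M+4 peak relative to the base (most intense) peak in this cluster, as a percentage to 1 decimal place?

64.7%

(0.3930 + 0.6070)^5 gives M 0.0094, M+2 0.0724, M+4 0.2236, M+6 0.3454, M+8 0.2668, M+10 0.0824; the largest is M+6.
P(M+6) = C(5,3) × 0.3930^2 × 0.6070^3 = 10 × 0.154449 × 0.22364854 = 0.345423 (base)
P(M+4) = C(5,2) × 0.3930^3 × 0.6070^2 = 10 × 0.06069846 × 0.368449 = 0.223643
Relative intensity = 0.223643 / 0.345423 × 100 = 64.7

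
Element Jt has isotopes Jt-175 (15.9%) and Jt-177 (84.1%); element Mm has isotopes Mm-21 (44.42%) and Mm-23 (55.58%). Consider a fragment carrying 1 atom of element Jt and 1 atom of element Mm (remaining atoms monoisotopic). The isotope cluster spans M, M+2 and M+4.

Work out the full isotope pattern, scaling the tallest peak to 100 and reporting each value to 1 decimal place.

15.1 : 98.8 : 100.0

Element Jt pattern (n=1): 0.1590 : 0.8410
Element Mm pattern (n=1): 0.4442 : 0.5558
Convolve the two distributions (both contribute in 2-u steps):
  M: 0.1590×0.4442 = 0.070628
  M+2: 0.1590×0.5558 + 0.8410×0.4442 = 0.461944
  M+4: 0.8410×0.5558 = 0.467428
Scale to base peak (0.467428) = 100: 15.1 : 98.8 : 100.0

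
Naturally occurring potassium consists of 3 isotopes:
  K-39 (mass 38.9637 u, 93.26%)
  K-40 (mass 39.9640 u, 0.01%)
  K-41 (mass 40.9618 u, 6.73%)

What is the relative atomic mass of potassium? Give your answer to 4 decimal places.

39.0983 u

Average mass = Σ (abundance × isotope mass) = 0.9326 × 38.9637 + 0.0001 × 39.9640 + 0.0673 × 40.9618
= 36.33755 + 0.00400 + 2.75673 = 39.09828 u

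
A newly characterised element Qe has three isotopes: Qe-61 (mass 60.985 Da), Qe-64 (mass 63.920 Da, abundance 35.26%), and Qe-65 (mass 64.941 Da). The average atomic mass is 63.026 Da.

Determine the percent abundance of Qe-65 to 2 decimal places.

25.43%

The remaining 64.74% is split between Qe-61 (fraction x) and Qe-65 (fraction 0.6474 − x).
Substituting: 60.985x + 64.941(0.6474 − x) = 40.487808
(60.985 − 64.941)x = -1.5549954  ⇒  x = 0.39307, y = 0.25433
Qe-61: 39.31%, Qe-65: 25.43%.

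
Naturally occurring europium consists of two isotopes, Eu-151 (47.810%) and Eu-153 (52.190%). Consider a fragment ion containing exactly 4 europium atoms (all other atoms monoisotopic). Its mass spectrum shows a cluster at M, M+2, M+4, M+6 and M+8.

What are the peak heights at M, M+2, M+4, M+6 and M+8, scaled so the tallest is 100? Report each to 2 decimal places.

The 4 Eu atoms are independent, so intensities follow the terms of (0.47810 + 0.52190)^4.
P(M) = 0.47810^4 = 0.052249
P(M+2) = 4 × 0.47810^3 × 0.52190^1 = 0.228141
P(M+4) = 6 × 0.47810^2 × 0.52190^2 = 0.373563
P(M+6) = 4 × 0.47810^1 × 0.52190^3 = 0.271857
P(M+8) = 0.52190^4 = 0.074191
The M+4 peak is largest (0.373563); scaling to 100 gives 13.99 : 61.07 : 100.00 : 72.77 : 19.86.

13.99 : 61.07 : 100.00 : 72.77 : 19.86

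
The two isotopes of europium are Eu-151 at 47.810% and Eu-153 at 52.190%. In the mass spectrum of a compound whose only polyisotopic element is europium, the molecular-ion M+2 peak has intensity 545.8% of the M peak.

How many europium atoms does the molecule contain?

5

The M+2/M ratio from n Eu atoms is n · q/p = n · 0.52190/0.47810.
n = 5.458 × 0.47810/0.52190 = 5.00 ≈ 5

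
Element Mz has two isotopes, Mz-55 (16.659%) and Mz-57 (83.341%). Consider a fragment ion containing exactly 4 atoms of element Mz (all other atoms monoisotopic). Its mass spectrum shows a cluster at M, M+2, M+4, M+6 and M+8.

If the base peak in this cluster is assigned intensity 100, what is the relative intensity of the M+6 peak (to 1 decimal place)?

80.0

(0.16659 + 0.83341)^4 gives M 0.0008, M+2 0.0154, M+4 0.1157, M+6 0.3857, M+8 0.4824; the largest is M+8.
P(M+8) = C(4,4) × 0.16659^0 × 0.83341^4 = 1 × 1.0000 × 0.48243058 = 0.482431 (base)
P(M+6) = C(4,3) × 0.16659^1 × 0.83341^3 = 4 × 0.16659 × 0.57886344 = 0.385731
Relative intensity = 0.385731 / 0.482431 × 100 = 80.0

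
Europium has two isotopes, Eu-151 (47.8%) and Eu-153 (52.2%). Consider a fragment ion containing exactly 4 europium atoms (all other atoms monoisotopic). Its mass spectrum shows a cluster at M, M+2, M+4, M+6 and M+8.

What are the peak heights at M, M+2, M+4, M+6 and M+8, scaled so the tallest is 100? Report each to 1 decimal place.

14.0 : 61.0 : 100.0 : 72.8 : 19.9

The 4 Eu atoms are independent, so intensities follow the terms of (0.478 + 0.522)^4.
P(M) = 0.478^4 = 0.052205
P(M+2) = 4 × 0.478^3 × 0.522^1 = 0.228042
P(M+4) = 6 × 0.478^2 × 0.522^2 = 0.373549
P(M+6) = 4 × 0.478^1 × 0.522^3 = 0.271956
P(M+8) = 0.522^4 = 0.074248
The M+4 peak is largest (0.373549); scaling to 100 gives 14.0 : 61.0 : 100.0 : 72.8 : 19.9.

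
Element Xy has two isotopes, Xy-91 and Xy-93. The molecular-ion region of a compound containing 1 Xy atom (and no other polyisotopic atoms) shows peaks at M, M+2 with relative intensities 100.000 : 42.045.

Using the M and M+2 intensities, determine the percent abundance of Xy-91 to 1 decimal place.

Write p for the Xy-91 fraction. I(M+2)/I(M) = [C(1,1)·p^0·(1−p)] / p^1 = 1·(1−p)/p = 42.045/100.000 = 0.4204
(1−p)/p = 0.4204/1 = 0.4204  ⇒  p = 1/(1 + 0.4204) = 0.7040
Xy-91: 70.4%, Xy-93: 29.6%.

70.4%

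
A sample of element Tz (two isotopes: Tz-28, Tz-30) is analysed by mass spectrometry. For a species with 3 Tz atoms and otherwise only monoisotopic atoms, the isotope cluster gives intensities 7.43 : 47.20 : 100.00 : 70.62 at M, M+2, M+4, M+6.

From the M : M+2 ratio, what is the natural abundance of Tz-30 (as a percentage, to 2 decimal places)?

67.92%

If p is the fraction of Tz that is Tz-28, then I(M+2)/I(M) = [C(3,1)·p^2·(1−p)] / p^3 = 3·(1−p)/p = 47.20/7.43 = 6.3526
(1−p)/p = 6.3526/3 = 2.1175  ⇒  p = 1/(1 + 2.1175) = 0.3208
Tz-28: 32.08%, Tz-30: 67.92%.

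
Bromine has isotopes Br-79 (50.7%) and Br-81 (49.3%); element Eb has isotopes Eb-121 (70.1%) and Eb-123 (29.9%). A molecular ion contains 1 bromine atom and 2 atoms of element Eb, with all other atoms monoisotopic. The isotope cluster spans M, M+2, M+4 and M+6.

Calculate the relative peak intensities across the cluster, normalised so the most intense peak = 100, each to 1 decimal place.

54.8 : 100.0 : 55.4 : 9.7

Bromine pattern (n=1): 0.5070 : 0.4930
Element Eb pattern (n=2): 0.491401 : 0.419198 : 0.089401
Convolve the two distributions (both contribute in 2-u steps):
  M: 0.5070×0.491401 = 0.249140
  M+2: 0.5070×0.419198 + 0.4930×0.491401 = 0.454794
  M+4: 0.5070×0.089401 + 0.4930×0.419198 = 0.251991
  M+6: 0.4930×0.089401 = 0.044075
Scale to base peak (0.454794) = 100: 54.8 : 100.0 : 55.4 : 9.7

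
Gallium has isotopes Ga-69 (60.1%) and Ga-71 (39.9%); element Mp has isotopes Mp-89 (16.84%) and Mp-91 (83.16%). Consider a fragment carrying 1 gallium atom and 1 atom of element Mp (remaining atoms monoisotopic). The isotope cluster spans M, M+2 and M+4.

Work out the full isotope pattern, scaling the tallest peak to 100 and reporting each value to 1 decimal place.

17.9 : 100.0 : 58.5

Gallium pattern (n=1): 0.6010 : 0.3990
Element Mp pattern (n=1): 0.1684 : 0.8316
Convolve the two distributions (both contribute in 2-u steps):
  M: 0.6010×0.1684 = 0.101208
  M+2: 0.6010×0.8316 + 0.3990×0.1684 = 0.566983
  M+4: 0.3990×0.8316 = 0.331808
Scale to base peak (0.566983) = 100: 17.9 : 100.0 : 58.5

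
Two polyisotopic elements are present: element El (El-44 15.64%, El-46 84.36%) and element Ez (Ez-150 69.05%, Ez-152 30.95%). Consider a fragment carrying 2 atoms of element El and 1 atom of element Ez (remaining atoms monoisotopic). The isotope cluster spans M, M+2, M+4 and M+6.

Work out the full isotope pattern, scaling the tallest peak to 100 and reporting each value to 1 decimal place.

2.9 : 33.1 : 100.0 : 38.4

Element El pattern (n=2): 0.02446096 : 0.26387808 : 0.71166096
Element Ez pattern (n=1): 0.6905 : 0.3095
Convolve the two distributions (both contribute in 2-u steps):
  M: 0.02446096×0.6905 = 0.016890
  M+2: 0.02446096×0.3095 + 0.26387808×0.6905 = 0.189778
  M+4: 0.26387808×0.3095 + 0.71166096×0.6905 = 0.573072
  M+6: 0.71166096×0.3095 = 0.220259
Scale to base peak (0.573072) = 100: 2.9 : 33.1 : 100.0 : 38.4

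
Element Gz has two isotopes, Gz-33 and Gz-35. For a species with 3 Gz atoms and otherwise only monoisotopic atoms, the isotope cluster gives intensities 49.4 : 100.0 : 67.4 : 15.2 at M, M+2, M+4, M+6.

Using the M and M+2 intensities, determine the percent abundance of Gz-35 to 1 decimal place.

40.3%

If p is the fraction of Gz that is Gz-33, then I(M+2)/I(M) = [C(3,1)·p^2·(1−p)] / p^3 = 3·(1−p)/p = 100.0/49.4 = 2.0243
(1−p)/p = 2.0243/3 = 0.6748  ⇒  p = 1/(1 + 0.6748) = 0.5971
Gz-33: 59.7%, Gz-35: 40.3%.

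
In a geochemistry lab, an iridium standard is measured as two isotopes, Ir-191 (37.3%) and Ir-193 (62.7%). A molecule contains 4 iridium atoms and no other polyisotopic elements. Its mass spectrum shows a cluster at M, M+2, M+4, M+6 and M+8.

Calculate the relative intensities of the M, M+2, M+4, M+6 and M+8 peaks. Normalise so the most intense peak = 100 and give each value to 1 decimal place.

5.3 : 35.4 : 89.2 : 100.0 : 42.0

Each Ir atom is independently Ir-191 (p = 0.373) or Ir-193 (q = 0.627); the cluster is the binomial expansion (p + q)^4.
P(M) = 0.373^4 = 0.019357
P(M+2) = 4 × 0.373^3 × 0.627^1 = 0.130153
P(M+4) = 6 × 0.373^2 × 0.627^2 = 0.328174
P(M+6) = 4 × 0.373^1 × 0.627^3 = 0.367766
P(M+8) = 0.627^4 = 0.154550
The M+6 peak is largest (0.367766); scaling to 100 gives 5.3 : 35.4 : 89.2 : 100.0 : 42.0.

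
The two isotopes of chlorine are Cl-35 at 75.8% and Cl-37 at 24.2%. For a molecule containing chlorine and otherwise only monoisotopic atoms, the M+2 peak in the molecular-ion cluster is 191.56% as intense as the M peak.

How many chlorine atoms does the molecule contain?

6

For n independent Cl atoms, I(M+2)/I(M) = n · (abundance Cl-37) / (abundance Cl-35) = n · 0.242/0.758.
n = 1.9156 × 0.758/0.242 = 6.00 ≈ 6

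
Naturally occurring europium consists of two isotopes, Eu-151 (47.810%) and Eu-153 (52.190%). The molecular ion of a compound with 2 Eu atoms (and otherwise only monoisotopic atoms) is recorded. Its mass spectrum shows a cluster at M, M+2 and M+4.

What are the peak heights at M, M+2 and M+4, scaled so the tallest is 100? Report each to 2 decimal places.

The 2 Eu atoms are independent, so intensities follow the terms of (0.47810 + 0.52190)^2.
P(M) = 0.47810^2 = 0.228580
P(M+2) = 2 × 0.47810^1 × 0.52190^1 = 0.499041
P(M+4) = 0.52190^2 = 0.272380
The M+2 peak is largest (0.499041); scaling to 100 gives 45.80 : 100.00 : 54.58.

45.80 : 100.00 : 54.58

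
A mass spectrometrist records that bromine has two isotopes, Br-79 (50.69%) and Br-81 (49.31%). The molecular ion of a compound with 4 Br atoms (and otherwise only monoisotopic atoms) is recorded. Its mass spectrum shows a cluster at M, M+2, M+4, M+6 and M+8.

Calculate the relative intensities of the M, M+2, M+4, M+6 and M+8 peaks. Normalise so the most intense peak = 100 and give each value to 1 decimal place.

17.6 : 68.5 : 100.0 : 64.9 : 15.8

The 4 Br atoms are independent, so intensities follow the terms of (0.5069 + 0.4931)^4.
P(M) = 0.5069^4 = 0.066022
P(M+2) = 4 × 0.5069^3 × 0.4931^1 = 0.256899
P(M+4) = 6 × 0.5069^2 × 0.4931^2 = 0.374857
P(M+6) = 4 × 0.5069^1 × 0.4931^3 = 0.243101
P(M+8) = 0.4931^4 = 0.059121
The M+4 peak is largest (0.374857); scaling to 100 gives 17.6 : 68.5 : 100.0 : 64.9 : 15.8.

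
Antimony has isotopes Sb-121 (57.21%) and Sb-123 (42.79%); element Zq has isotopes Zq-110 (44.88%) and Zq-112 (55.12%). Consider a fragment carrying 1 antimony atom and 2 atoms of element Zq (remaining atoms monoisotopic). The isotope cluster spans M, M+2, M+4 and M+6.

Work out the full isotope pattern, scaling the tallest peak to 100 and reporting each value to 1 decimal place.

Antimony pattern (n=1): 0.5721 : 0.4279
Element Zq pattern (n=2): 0.20142144 : 0.49475712 : 0.30382144
Convolve the two distributions (both contribute in 2-u steps):
  M: 0.5721×0.20142144 = 0.115233
  M+2: 0.5721×0.49475712 + 0.4279×0.20142144 = 0.369239
  M+4: 0.5721×0.30382144 + 0.4279×0.49475712 = 0.385523
  M+6: 0.4279×0.30382144 = 0.130005
Scale to base peak (0.385523) = 100: 29.9 : 95.8 : 100.0 : 33.7

29.9 : 95.8 : 100.0 : 33.7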